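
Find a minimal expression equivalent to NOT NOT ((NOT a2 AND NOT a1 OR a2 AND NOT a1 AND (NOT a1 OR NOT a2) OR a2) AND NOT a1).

NOT NOT ((NOT a2 AND NOT a1 OR a2 AND NOT a1 AND (NOT a1 OR NOT a2) OR a2) AND NOT a1)
= NOT NOT ((NOT a2 AND NOT a1 OR a2 AND NOT a1 OR a2) AND NOT a1)   (absorption)
= NOT NOT ((NOT a1 OR a2) AND NOT a1)   (distribution)
= NOT NOT NOT a1   (absorption)
= NOT a1   (double negation)

NOT a1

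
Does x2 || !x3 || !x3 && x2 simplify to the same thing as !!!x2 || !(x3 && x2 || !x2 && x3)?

E1: x2 || !x3 || !x3 && x2
    = x2 || !x3   — absorption
E2: !!!x2 || !(x3 && x2 || !x2 && x3)
    = !x2 || !(x3 && x2 || !x2 && x3)   — double negation
    = !x2 || !x3   — distribution
These differ: at x2=0, x3=1, E1 = 0 but E2 = 1.

No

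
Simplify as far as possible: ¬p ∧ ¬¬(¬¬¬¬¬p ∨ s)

¬p ∧ ¬¬(¬¬¬¬¬p ∨ s)
= ¬p ∧ (¬¬¬¬¬p ∨ s)
= ¬p ∧ (¬¬¬p ∨ s)
= ¬p ∧ (¬p ∨ s)
= ¬p

¬p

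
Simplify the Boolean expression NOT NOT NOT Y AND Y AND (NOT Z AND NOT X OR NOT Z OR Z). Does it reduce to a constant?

FALSE

NOT NOT NOT Y AND Y AND (NOT Z AND NOT X OR NOT Z OR Z)
= NOT NOT NOT Y AND Y AND (NOT Z OR Z)   [absorption]
= NOT NOT NOT Y AND Y   [complement / identity]
= NOT Y AND Y   [double negation]
= FALSE   [complement]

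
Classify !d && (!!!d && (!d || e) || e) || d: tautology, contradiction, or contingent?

!d && (!!!d && (!d || e) || e) || d
= !d && (!d && (!d || e) || e) || d   — double negation
= !d && (!d || e) || d   — absorption
= !d || d   — absorption
= true   — complement

tautology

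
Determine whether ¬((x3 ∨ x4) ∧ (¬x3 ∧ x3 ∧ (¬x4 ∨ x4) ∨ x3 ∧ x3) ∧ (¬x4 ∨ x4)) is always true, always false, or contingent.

contingent

¬((x3 ∨ x4) ∧ (¬x3 ∧ x3 ∧ (¬x4 ∨ x4) ∨ x3 ∧ x3) ∧ (¬x4 ∨ x4))
= ¬((x3 ∨ x4) ∧ (¬x3 ∧ x3 ∨ x3 ∧ x3) ∧ (¬x4 ∨ x4))   — complement / identity
= ¬((x3 ∨ x4) ∧ (¬x3 ∧ x3 ∨ x3 ∧ x3))   — complement / identity
= ¬((x3 ∨ x4) ∧ x3)   — distribution
= ¬x3   — absorption
This depends on x3, so it is not a constant.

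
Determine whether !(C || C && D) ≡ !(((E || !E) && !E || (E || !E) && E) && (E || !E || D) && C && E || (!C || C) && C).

Yes

E1: !(C || C && D)
    = !C   — absorption
E2: !(((E || !E) && !E || (E || !E) && E) && (E || !E || D) && C && E || (!C || C) && C)
    = !((E || !E) && (E || !E || D) && C && E || (!C || C) && C)   — distribution
    = !((E || !E) && C && E || (!C || C) && C)   — absorption
    = !(C && E || (!C || C) && C)   — complement / identity
    = !(C && E || C)   — complement / identity
    = !C   — absorption
Both reduce to !C, so they are equivalent.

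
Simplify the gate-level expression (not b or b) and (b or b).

(not b or b) and (b or b)
= b or b   — complement / identity
= b   — idempotence

b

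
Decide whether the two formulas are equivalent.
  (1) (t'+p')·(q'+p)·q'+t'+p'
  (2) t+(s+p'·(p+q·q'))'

E1: (t'+p')·(q'+p)·q'+t'+p'
    = (t'+p')·q'+t'+p'
    = t'+p'
E2: t+(s+p'·(p+q·q'))'
    = t+(s+p'·p)'
    = t+s'
These differ: at p=1, q=1, s=1, t=1, E1 = 0 but E2 = 1.

No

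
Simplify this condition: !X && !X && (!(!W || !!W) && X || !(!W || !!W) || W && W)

!X && W

!X && !X && (!(!W || !!W) && X || !(!W || !!W) || W && W)
= !X && !X && (W && !W && X || !(!W || !!W) || W && W)   (De Morgan)
= !X && !X && (W && !W && X || W && !W || W && W)   (De Morgan)
= !X && !X && (W && !W || W && W)   (absorption)
= !X && !X && W   (distribution)
= !X && W   (idempotence)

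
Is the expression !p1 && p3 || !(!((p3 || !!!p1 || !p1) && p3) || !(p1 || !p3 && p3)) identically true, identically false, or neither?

!p1 && p3 || !(!((p3 || !!!p1 || !p1) && p3) || !(p1 || !p3 && p3))
= !p1 && p3 || !(!((p3 || !!!p1 || !p1) && p3) || !p1)   [complement / identity]
= !p1 && p3 || !(!((p3 || !p1 || !p1) && p3) || !p1)   [double negation]
= !p1 && p3 || !(!((p3 || !p1) && p3) || !p1)   [idempotence]
= !p1 && p3 || !(!p3 || !p1)   [absorption]
= !p1 && p3 || p3 && p1   [De Morgan]
= p3   [distribution]
This depends on p3, so it is not a constant.

neither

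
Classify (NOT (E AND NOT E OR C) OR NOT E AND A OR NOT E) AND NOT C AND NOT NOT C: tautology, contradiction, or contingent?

(NOT (E AND NOT E OR C) OR NOT E AND A OR NOT E) AND NOT C AND NOT NOT C
= (NOT C OR NOT E AND A OR NOT E) AND NOT C AND NOT NOT C   — complement / identity
= (NOT C OR NOT E) AND NOT C AND NOT NOT C   — absorption
= NOT C AND NOT NOT C   — absorption
= NOT C AND C   — double negation
= FALSE   — complement

contradiction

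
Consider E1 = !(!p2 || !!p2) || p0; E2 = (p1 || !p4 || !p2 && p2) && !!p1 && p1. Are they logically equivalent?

E1: !(!p2 || !!p2) || p0
    = p2 && !p2 || p0
    = p0
E2: (p1 || !p4 || !p2 && p2) && !!p1 && p1
    = (p1 || !p4 || !p2 && p2) && p1 && p1
    = (p1 || !p4 || !p2 && p2) && p1
    = (p1 || !p4) && p1
    = p1
These differ: at p0=1, p1=0, p2=0, p4=0, E1 = 1 but E2 = 0.

No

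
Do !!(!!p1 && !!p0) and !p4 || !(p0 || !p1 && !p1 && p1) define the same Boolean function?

No

E1: !!(!!p1 && !!p0)
    = !(!p1 || !p0)   [De Morgan]
    = p1 && p0   [De Morgan]
E2: !p4 || !(p0 || !p1 && !p1 && p1)
    = !p4 || !(p0 || !p1 && p1)   [idempotence]
    = !p4 || !p0   [complement / identity]
These differ: at p0=0, p1=0, p4=0, E1 = 0 but E2 = 1.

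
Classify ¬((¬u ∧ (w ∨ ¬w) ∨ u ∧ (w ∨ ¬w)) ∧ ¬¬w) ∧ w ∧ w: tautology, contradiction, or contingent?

¬((¬u ∧ (w ∨ ¬w) ∨ u ∧ (w ∨ ¬w)) ∧ ¬¬w) ∧ w ∧ w
= ¬((w ∨ ¬w) ∧ ¬¬w) ∧ w ∧ w   (distribution)
= ¬((w ∨ ¬w) ∧ w) ∧ w ∧ w   (double negation)
= ¬w ∧ w ∧ w   (complement / identity)
= ¬w ∧ w   (idempotence)
= False   (complement)

contradiction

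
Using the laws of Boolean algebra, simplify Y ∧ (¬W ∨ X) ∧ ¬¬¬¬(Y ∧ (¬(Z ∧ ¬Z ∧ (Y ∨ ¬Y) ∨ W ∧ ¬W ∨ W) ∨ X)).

Y ∧ (¬W ∨ X) ∧ ¬¬¬¬(Y ∧ (¬(Z ∧ ¬Z ∧ (Y ∨ ¬Y) ∨ W ∧ ¬W ∨ W) ∨ X))
= Y ∧ (¬W ∨ X) ∧ ¬¬¬¬(Y ∧ (¬(Z ∧ ¬Z ∨ W ∧ ¬W ∨ W) ∨ X))   — complement / identity
= Y ∧ (¬W ∨ X) ∧ ¬¬¬¬(Y ∧ (¬(Z ∧ ¬Z ∨ W) ∨ X))   — complement / identity
= Y ∧ (¬W ∨ X) ∧ ¬¬(Y ∧ (¬(Z ∧ ¬Z ∨ W) ∨ X))   — double negation
= Y ∧ (¬W ∨ X) ∧ Y ∧ (¬(Z ∧ ¬Z ∨ W) ∨ X)   — double negation
= Y ∧ (¬W ∨ X) ∧ Y ∧ (¬W ∨ X)   — complement / identity
= Y ∧ (¬W ∨ X)   — idempotence

Y ∧ (¬W ∨ X)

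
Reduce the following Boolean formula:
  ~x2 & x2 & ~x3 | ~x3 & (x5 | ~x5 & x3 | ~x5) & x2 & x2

~x2 & x2 & ~x3 | ~x3 & (x5 | ~x5 & x3 | ~x5) & x2 & x2
= ~x2 & x2 & ~x3 | ~x3 & (x5 | ~x5) & x2 & x2   — absorption
= ~x2 & x2 & ~x3 | ~x3 & x2 & x2   — complement / identity
= ~x3 & (~x2 & x2 | x2 & x2)   — distribution
= ~x3 & x2   — distribution

~x3 & x2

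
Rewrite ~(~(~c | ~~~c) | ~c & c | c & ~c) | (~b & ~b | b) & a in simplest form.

~(~(~c | ~~~c) | ~c & c | c & ~c) | (~b & ~b | b) & a
= ~(c & ~~c | ~c & c | c & ~c) | (~b & ~b | b) & a
= ~(c & c | ~c & c | c & ~c) | (~b & ~b | b) & a
= ~(c & c | c & ~c) | (~b & ~b | b) & a
= ~(c & c | c & ~c) | (~b | b) & a
= ~c | (~b | b) & a
= ~c | a

~c | a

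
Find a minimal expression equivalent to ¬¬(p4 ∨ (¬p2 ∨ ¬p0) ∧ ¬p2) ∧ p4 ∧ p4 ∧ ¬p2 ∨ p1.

p4 ∧ ¬p2 ∨ p1

¬¬(p4 ∨ (¬p2 ∨ ¬p0) ∧ ¬p2) ∧ p4 ∧ p4 ∧ ¬p2 ∨ p1
= (p4 ∨ (¬p2 ∨ ¬p0) ∧ ¬p2) ∧ p4 ∧ p4 ∧ ¬p2 ∨ p1   — double negation
= (p4 ∨ ¬p2) ∧ p4 ∧ p4 ∧ ¬p2 ∨ p1   — absorption
= p4 ∧ p4 ∧ ¬p2 ∨ p1   — absorption
= p4 ∧ ¬p2 ∨ p1   — idempotence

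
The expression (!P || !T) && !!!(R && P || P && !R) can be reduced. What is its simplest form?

(!P || !T) && !!!(R && P || P && !R)
= (!P || !T) && !(R && P || P && !R)
= (!P || !T) && !P
= !P

!P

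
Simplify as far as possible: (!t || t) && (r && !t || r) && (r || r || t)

r

(!t || t) && (r && !t || r) && (r || r || t)
= (r && !t || r) && (r || r || t)   — complement / identity
= (r && !t || r) && (r || t)   — idempotence
= r && (r || t)   — absorption
= r   — absorption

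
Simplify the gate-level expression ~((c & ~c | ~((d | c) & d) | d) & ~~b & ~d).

~b | d

~((c & ~c | ~((d | c) & d) | d) & ~~b & ~d)
= ~((~((d | c) & d) | d) & ~~b & ~d)   [complement / identity]
= ~((~d | d) & ~~b & ~d)   [absorption]
= ~(~~b & ~d)   [complement / identity]
= ~b | d   [De Morgan]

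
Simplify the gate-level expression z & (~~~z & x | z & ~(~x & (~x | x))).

z & (~~~z & x | z & ~(~x & (~x | x)))
= z & (~~~z & x | z & ~~x)   [complement / identity]
= z & (~z & x | z & ~~x)   [double negation]
= z & (~z & x | z & x)   [double negation]
= z & x   [distribution]

z & x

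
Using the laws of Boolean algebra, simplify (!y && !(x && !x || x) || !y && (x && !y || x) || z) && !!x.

(!y || z) && x

(!y && !(x && !x || x) || !y && (x && !y || x) || z) && !!x
= (!y && !x || !y && (x && !y || x) || z) && !!x   (complement / identity)
= (!y && !x || !y && (x && !y || x) || z) && x   (double negation)
= (!y && !x || !y && x || z) && x   (absorption)
= (!y || z) && x   (distribution)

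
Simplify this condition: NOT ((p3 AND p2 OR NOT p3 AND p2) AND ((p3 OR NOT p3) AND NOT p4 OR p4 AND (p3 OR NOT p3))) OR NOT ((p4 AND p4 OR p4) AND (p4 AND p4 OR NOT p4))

NOT p2 OR NOT p4

NOT ((p3 AND p2 OR NOT p3 AND p2) AND ((p3 OR NOT p3) AND NOT p4 OR p4 AND (p3 OR NOT p3))) OR NOT ((p4 AND p4 OR p4) AND (p4 AND p4 OR NOT p4))
= NOT (p2 AND ((p3 OR NOT p3) AND NOT p4 OR p4 AND (p3 OR NOT p3))) OR NOT ((p4 AND p4 OR p4) AND (p4 AND p4 OR NOT p4))   (distribution)
= NOT (p2 AND (NOT p4 OR p4) AND (p3 OR NOT p3)) OR NOT ((p4 AND p4 OR p4) AND (p4 AND p4 OR NOT p4))   (distribution)
= NOT (p2 AND (NOT p4 OR p4) AND (p3 OR NOT p3)) OR NOT (p4 AND NOT p4 OR p4 AND p4)   (distribution)
= NOT (p2 AND (NOT p4 OR p4) AND (p3 OR NOT p3)) OR NOT p4   (distribution)
= NOT (p2 AND (NOT p4 OR p4)) OR NOT p4   (complement / identity)
= NOT p2 OR NOT p4   (complement / identity)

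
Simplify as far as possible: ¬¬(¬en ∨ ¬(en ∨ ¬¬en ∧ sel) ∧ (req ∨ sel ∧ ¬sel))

¬¬(¬en ∨ ¬(en ∨ ¬¬en ∧ sel) ∧ (req ∨ sel ∧ ¬sel))
= ¬¬(¬en ∨ ¬(en ∨ ¬¬en ∧ sel) ∧ req)   (complement / identity)
= ¬¬(¬en ∨ ¬(en ∨ en ∧ sel) ∧ req)   (double negation)
= ¬¬(¬en ∨ ¬en ∧ req)   (absorption)
= ¬¬¬en   (absorption)
= ¬en   (double negation)

¬en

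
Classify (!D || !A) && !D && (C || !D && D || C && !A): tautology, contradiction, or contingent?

contingent

(!D || !A) && !D && (C || !D && D || C && !A)
= (!D || !A) && !D && (C || C && !A)   [complement / identity]
= !D && (C || C && !A)   [absorption]
= !D && C   [absorption]
This depends on C, D, so it is not a constant.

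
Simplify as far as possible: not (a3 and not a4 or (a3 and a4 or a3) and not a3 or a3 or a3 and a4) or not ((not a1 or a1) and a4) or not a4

not a3 or not a4

not (a3 and not a4 or (a3 and a4 or a3) and not a3 or a3 or a3 and a4) or not ((not a1 or a1) and a4) or not a4
= not (a3 and not a4 or a3 and not a3 or a3 or a3 and a4) or not ((not a1 or a1) and a4) or not a4   [absorption]
= not (a3 and not a4 or a3 or a3 and a4) or not ((not a1 or a1) and a4) or not a4   [complement / identity]
= not (a3 and not a4 or a3 or a3 and a4) or not a4 or not a4   [complement / identity]
= not (a3 and not a4 or a3) or not a4 or not a4   [absorption]
= not (a3 and not a4 or a3) or not a4   [idempotence]
= not a3 or not a4   [absorption]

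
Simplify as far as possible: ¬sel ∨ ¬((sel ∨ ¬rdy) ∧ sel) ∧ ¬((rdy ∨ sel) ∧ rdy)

¬sel ∨ ¬((sel ∨ ¬rdy) ∧ sel) ∧ ¬((rdy ∨ sel) ∧ rdy)
= ¬sel ∨ ¬sel ∧ ¬((rdy ∨ sel) ∧ rdy)   (absorption)
= ¬sel ∨ ¬sel ∧ ¬rdy   (absorption)
= ¬sel   (absorption)

¬sel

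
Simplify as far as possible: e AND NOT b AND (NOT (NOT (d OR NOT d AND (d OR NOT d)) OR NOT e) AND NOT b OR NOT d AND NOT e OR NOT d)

e AND NOT b

e AND NOT b AND (NOT (NOT (d OR NOT d AND (d OR NOT d)) OR NOT e) AND NOT b OR NOT d AND NOT e OR NOT d)
= e AND NOT b AND ((d OR NOT d AND (d OR NOT d)) AND e AND NOT b OR NOT d AND NOT e OR NOT d)
= e AND NOT b AND ((d OR NOT d AND (d OR NOT d)) AND e AND NOT b OR NOT d)
= e AND NOT b AND ((d OR NOT d) AND e AND NOT b OR NOT d)
= e AND NOT b AND (e AND NOT b OR NOT d)
= e AND NOT b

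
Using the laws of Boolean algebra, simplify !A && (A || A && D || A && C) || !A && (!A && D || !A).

!A && (A || A && D || A && C) || !A && (!A && D || !A)
= !A && (A || A && D || A && C) || !A && !A   — absorption
= !A && (A || A && C) || !A && !A   — absorption
= !A && A || !A && !A   — absorption
= !A   — distribution

!A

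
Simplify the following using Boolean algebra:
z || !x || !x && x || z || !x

z || !x

z || !x || !x && x || z || !x
= z || !x || z || !x   — complement / identity
= z || !x   — idempotence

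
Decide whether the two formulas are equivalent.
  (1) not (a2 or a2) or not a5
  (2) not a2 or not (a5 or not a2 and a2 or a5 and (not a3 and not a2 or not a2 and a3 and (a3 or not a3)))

E1: not (a2 or a2) or not a5
    = not a2 or not a5   [idempotence]
E2: not a2 or not (a5 or not a2 and a2 or a5 and (not a3 and not a2 or not a2 and a3 and (a3 or not a3)))
    = not a2 or not (a5 or not a2 and a2 or a5 and (not a3 and not a2 or not a2 and a3))   [complement / identity]
    = not a2 or not (a5 or not a2 and a2 or a5 and not a2)   [distribution]
    = not a2 or not (a5 or a5 and not a2)   [complement / identity]
    = not a2 or not a5   [absorption]
Both reduce to not a2 or not a5, so they are equivalent.

Yes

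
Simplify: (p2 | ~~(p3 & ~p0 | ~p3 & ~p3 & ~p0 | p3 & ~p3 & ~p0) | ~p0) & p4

(p2 | ~~(p3 & ~p0 | ~p3 & ~p3 & ~p0 | p3 & ~p3 & ~p0) | ~p0) & p4
= (p2 | ~~(p3 & ~p0 | ~p3 & ~p0) | ~p0) & p4   (distribution)
= (p2 | ~~~p0 | ~p0) & p4   (distribution)
= (p2 | ~p0 | ~p0) & p4   (double negation)
= (p2 | ~p0) & p4   (idempotence)

(p2 | ~p0) & p4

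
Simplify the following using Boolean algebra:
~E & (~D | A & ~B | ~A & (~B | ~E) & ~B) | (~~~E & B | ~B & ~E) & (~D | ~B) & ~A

~E & (~D | ~B)

~E & (~D | A & ~B | ~A & (~B | ~E) & ~B) | (~~~E & B | ~B & ~E) & (~D | ~B) & ~A
= ~E & (~D | A & ~B | ~A & ~B) | (~~~E & B | ~B & ~E) & (~D | ~B) & ~A   (absorption)
= ~E & (~D | A & ~B | ~A & ~B) | (~E & B | ~B & ~E) & (~D | ~B) & ~A   (double negation)
= ~E & (~D | ~B) | (~E & B | ~B & ~E) & (~D | ~B) & ~A   (distribution)
= ~E & (~D | ~B) | ~E & (~D | ~B) & ~A   (distribution)
= ~E & (~D | ~B)   (absorption)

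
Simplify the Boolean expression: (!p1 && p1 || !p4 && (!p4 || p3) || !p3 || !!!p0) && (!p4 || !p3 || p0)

!p4 || !p3

(!p1 && p1 || !p4 && (!p4 || p3) || !p3 || !!!p0) && (!p4 || !p3 || p0)
= (!p1 && p1 || !p4 && (!p4 || p3) || !p3 || !p0) && (!p4 || !p3 || p0)   — double negation
= (!p4 && (!p4 || p3) || !p3 || !p0) && (!p4 || !p3 || p0)   — complement / identity
= (!p4 || !p3 || !p0) && (!p4 || !p3 || p0)   — absorption
= !p0 && p0 || !p4 || !p3   — distribution
= !p4 || !p3   — complement / identity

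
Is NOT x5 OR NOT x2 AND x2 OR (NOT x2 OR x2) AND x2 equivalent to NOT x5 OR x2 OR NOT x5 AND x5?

Yes

E1: NOT x5 OR NOT x2 AND x2 OR (NOT x2 OR x2) AND x2
    = NOT x5 OR NOT x2 AND x2 OR x2   — complement / identity
    = NOT x5 OR x2   — complement / identity
E2: NOT x5 OR x2 OR NOT x5 AND x5
    = NOT x5 OR x2   — complement / identity
Both reduce to NOT x5 OR x2, so they are equivalent.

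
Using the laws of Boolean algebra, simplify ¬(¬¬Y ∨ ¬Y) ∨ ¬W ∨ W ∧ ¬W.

¬(¬¬Y ∨ ¬Y) ∨ ¬W ∨ W ∧ ¬W
= ¬(¬¬Y ∨ ¬Y) ∨ ¬W   — complement / identity
= ¬Y ∧ Y ∨ ¬W   — De Morgan
= ¬W   — complement / identity

¬W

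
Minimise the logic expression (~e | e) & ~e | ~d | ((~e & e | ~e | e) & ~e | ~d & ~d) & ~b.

(~e | e) & ~e | ~d | ((~e & e | ~e | e) & ~e | ~d & ~d) & ~b
= (~e | e) & ~e | ~d | ((~e | e) & ~e | ~d & ~d) & ~b   [complement / identity]
= (~e | e) & ~e | ~d | ((~e | e) & ~e | ~d) & ~b   [idempotence]
= (~e | e) & ~e | ~d   [absorption]
= ~e | ~d   [complement / identity]

~e | ~d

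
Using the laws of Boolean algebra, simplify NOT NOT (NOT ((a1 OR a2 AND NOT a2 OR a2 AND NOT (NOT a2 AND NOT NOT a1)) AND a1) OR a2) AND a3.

(NOT a1 OR a2) AND a3

NOT NOT (NOT ((a1 OR a2 AND NOT a2 OR a2 AND NOT (NOT a2 AND NOT NOT a1)) AND a1) OR a2) AND a3
= NOT NOT (NOT ((a1 OR a2 AND NOT a2 OR a2 AND (a2 OR NOT a1)) AND a1) OR a2) AND a3   (De Morgan)
= NOT NOT (NOT ((a1 OR a2 AND NOT a2 OR a2) AND a1) OR a2) AND a3   (absorption)
= NOT NOT (NOT ((a1 OR a2) AND a1) OR a2) AND a3   (complement / identity)
= NOT NOT (NOT a1 OR a2) AND a3   (absorption)
= (NOT a1 OR a2) AND a3   (double negation)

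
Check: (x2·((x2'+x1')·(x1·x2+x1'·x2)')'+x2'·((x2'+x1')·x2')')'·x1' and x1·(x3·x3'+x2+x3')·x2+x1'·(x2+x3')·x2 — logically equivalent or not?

No

E1: (x2·((x2'+x1')·(x1·x2+x1'·x2)')'+x2'·((x2'+x1')·x2')')'·x1'
    = (x2·((x2'+x1')·x2')'+x2'·((x2'+x1')·x2')')'·x1'   [distribution]
    = (((x2'+x1')·x2')')'·x1'   [distribution]
    = (x2'+x1')·x2'·x1'   [double negation]
    = x2'·x1'   [absorption]
E2: x1·(x3·x3'+x2+x3')·x2+x1'·(x2+x3')·x2
    = x1·(x2+x3')·x2+x1'·(x2+x3')·x2   [complement / identity]
    = (x2+x3')·x2   [distribution]
    = x2   [absorption]
These differ: at x1=0, x2=1, x3=0, E1 = 0 but E2 = 1.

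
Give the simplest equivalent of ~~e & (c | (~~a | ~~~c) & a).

~~e & (c | (~~a | ~~~c) & a)
= e & (c | (~~a | ~~~c) & a)   — double negation
= e & (c | (a | ~~~c) & a)   — double negation
= e & (c | (a | ~c) & a)   — double negation
= e & (c | a)   — absorption

e & (c | a)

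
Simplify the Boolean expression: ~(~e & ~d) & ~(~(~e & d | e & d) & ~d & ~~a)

~(~e & ~d) & ~(~(~e & d | e & d) & ~d & ~~a)
= ~(~e & ~d) & ~(~d & ~d & ~~a)   — distribution
= ~(~e & ~d) & ~(~d & ~~a)   — idempotence
= ~(~e & ~d) & (d | ~a)   — De Morgan
= (e | d) & (d | ~a)   — De Morgan
= e & ~a | d   — distribution

e & ~a | d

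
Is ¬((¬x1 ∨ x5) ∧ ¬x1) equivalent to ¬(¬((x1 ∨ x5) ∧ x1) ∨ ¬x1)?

Yes

E1: ¬((¬x1 ∨ x5) ∧ ¬x1)
    = ¬¬x1   [absorption]
    = x1   [double negation]
E2: ¬(¬((x1 ∨ x5) ∧ x1) ∨ ¬x1)
    = ¬(¬x1 ∨ ¬x1)   [absorption]
    = ¬¬x1   [idempotence]
    = x1   [double negation]
Both reduce to x1, so they are equivalent.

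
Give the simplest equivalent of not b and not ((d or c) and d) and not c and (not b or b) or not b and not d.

not b and not ((d or c) and d) and not c and (not b or b) or not b and not d
= not b and not d and not c and (not b or b) or not b and not d   — absorption
= not b and not d and not c or not b and not d   — complement / identity
= not b and not d   — absorption

not b and not d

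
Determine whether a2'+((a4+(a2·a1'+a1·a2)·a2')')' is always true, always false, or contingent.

a2'+((a4+(a2·a1'+a1·a2)·a2')')'
= a2'+((a4+a2·a2')')'   — distribution
= a2'+(a4')'   — complement / identity
= a2'+a4   — double negation
This depends on a2, a4, so it is not a constant.

contingent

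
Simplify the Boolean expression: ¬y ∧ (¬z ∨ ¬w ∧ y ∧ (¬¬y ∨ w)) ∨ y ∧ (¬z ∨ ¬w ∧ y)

¬y ∧ (¬z ∨ ¬w ∧ y ∧ (¬¬y ∨ w)) ∨ y ∧ (¬z ∨ ¬w ∧ y)
= ¬y ∧ (¬z ∨ ¬w ∧ y ∧ (y ∨ w)) ∨ y ∧ (¬z ∨ ¬w ∧ y)   — double negation
= ¬y ∧ (¬z ∨ ¬w ∧ y) ∨ y ∧ (¬z ∨ ¬w ∧ y)   — absorption
= ¬z ∨ ¬w ∧ y   — distribution

¬z ∨ ¬w ∧ y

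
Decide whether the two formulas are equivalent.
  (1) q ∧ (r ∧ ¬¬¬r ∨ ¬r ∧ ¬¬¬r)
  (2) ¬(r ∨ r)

No

E1: q ∧ (r ∧ ¬¬¬r ∨ ¬r ∧ ¬¬¬r)
    = q ∧ ¬¬¬r   — distribution
    = q ∧ ¬r   — double negation
E2: ¬(r ∨ r)
    = ¬r   — idempotence
These differ: at q=0, r=0, E1 = 0 but E2 = 1.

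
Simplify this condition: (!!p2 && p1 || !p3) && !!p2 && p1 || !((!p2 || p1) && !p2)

p2

(!!p2 && p1 || !p3) && !!p2 && p1 || !((!p2 || p1) && !p2)
= (!!p2 && p1 || !p3) && !!p2 && p1 || !!p2   [absorption]
= !!p2 && p1 || !!p2   [absorption]
= !!p2   [absorption]
= p2   [double negation]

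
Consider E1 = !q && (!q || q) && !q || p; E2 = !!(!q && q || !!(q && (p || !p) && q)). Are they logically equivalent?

E1: !q && (!q || q) && !q || p
    = !q && !q || p   [complement / identity]
    = !q || p   [idempotence]
E2: !!(!q && q || !!(q && (p || !p) && q))
    = !!(!q && q || !!(q && q))   [complement / identity]
    = !!(!q && q || q && q)   [double negation]
    = !!q   [distribution]
    = q   [double negation]
These differ: at p=0, q=0, E1 = 1 but E2 = 0.

No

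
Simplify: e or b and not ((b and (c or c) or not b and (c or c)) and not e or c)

e or b and not ((b and (c or c) or not b and (c or c)) and not e or c)
= e or b and not ((c or c) and not e or c)   — distribution
= e or b and not (c and not e or c)   — idempotence
= e or b and not c   — absorption

e or b and not c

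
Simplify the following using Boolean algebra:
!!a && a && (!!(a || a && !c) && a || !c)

!!a && a && (!!(a || a && !c) && a || !c)
= !!a && a && (!!a && a || !c)   [absorption]
= !!a && a   [absorption]
= a && a   [double negation]
= a   [idempotence]

a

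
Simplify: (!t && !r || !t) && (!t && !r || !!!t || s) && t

(!t && !r || !t) && (!t && !r || !!!t || s) && t
= (!t && !r || !t) && (!t && !r || !t || s) && t
= (!t && !r || !t) && t
= !t && t
= false

false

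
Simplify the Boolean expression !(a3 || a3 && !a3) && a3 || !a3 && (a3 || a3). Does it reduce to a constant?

false

!(a3 || a3 && !a3) && a3 || !a3 && (a3 || a3)
= !a3 && a3 || !a3 && (a3 || a3)   [complement / identity]
= !a3 && a3 || !a3 && a3   [idempotence]
= !a3 && a3   [idempotence]
= false   [complement]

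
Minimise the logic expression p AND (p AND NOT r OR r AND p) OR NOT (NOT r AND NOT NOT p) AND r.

p OR r

p AND (p AND NOT r OR r AND p) OR NOT (NOT r AND NOT NOT p) AND r
= p AND (p AND NOT r OR r AND p) OR (r OR NOT p) AND r   — De Morgan
= p AND p OR (r OR NOT p) AND r   — distribution
= p AND p OR r   — absorption
= p OR r   — idempotence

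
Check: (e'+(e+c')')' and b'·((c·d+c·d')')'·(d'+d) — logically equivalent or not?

E1: (e'+(e+c')')'
    = e·(e+c')   (De Morgan)
    = e   (absorption)
E2: b'·((c·d+c·d')')'·(d'+d)
    = b'·(c')'·(d'+d)   (distribution)
    = b'·c·(d'+d)   (double negation)
    = b'·c   (complement / identity)
These differ: at b=1, c=0, d=0, e=1, E1 = 1 but E2 = 0.

No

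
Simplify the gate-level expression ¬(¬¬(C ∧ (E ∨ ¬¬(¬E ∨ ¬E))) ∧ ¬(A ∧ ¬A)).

¬C

¬(¬¬(C ∧ (E ∨ ¬¬(¬E ∨ ¬E))) ∧ ¬(A ∧ ¬A))
= ¬(C ∧ (E ∨ ¬¬(¬E ∨ ¬E))) ∨ A ∧ ¬A   [De Morgan]
= ¬(C ∧ (E ∨ ¬(E ∧ E))) ∨ A ∧ ¬A   [De Morgan]
= ¬(C ∧ (E ∨ ¬E)) ∨ A ∧ ¬A   [idempotence]
= ¬C ∨ A ∧ ¬A   [complement / identity]
= ¬C   [complement / identity]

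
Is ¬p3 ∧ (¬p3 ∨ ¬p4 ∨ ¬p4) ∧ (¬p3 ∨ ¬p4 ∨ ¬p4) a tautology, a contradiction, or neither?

neither

¬p3 ∧ (¬p3 ∨ ¬p4 ∨ ¬p4) ∧ (¬p3 ∨ ¬p4 ∨ ¬p4)
= ¬p3 ∧ (¬p3 ∨ ¬p4 ∨ ¬p4)   [idempotence]
= ¬p3 ∧ (¬p3 ∨ ¬p4)   [idempotence]
= ¬p3   [absorption]
This depends on p3, so it is not a constant.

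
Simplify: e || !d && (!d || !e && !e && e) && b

e || !d && (!d || !e && !e && e) && b
= e || !d && (!d || !e && e) && b   — idempotence
= e || !d && !d && b   — complement / identity
= e || !d && b   — idempotence

e || !d && b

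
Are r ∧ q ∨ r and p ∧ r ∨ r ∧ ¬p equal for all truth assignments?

E1: r ∧ q ∨ r
    = r   (absorption)
E2: p ∧ r ∨ r ∧ ¬p
    = r   (distribution)
Both reduce to r, so they are equivalent.

Yes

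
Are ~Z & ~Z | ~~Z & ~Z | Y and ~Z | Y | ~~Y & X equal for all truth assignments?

Yes

E1: ~Z & ~Z | ~~Z & ~Z | Y
    = ~Z & ~Z | Z & ~Z | Y   [double negation]
    = ~Z | Y   [distribution]
E2: ~Z | Y | ~~Y & X
    = ~Z | Y | Y & X   [double negation]
    = ~Z | Y   [absorption]
Both reduce to ~Z | Y, so they are equivalent.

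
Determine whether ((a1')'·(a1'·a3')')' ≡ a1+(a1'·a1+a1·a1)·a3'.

No

E1: ((a1')'·(a1'·a3')')'
    = a1'+a1'·a3'   — De Morgan
    = a1'   — absorption
E2: a1+(a1'·a1+a1·a1)·a3'
    = a1+a1·a3'   — distribution
    = a1   — absorption
These differ: at a1=0, a3=0, E1 = 1 but E2 = 0.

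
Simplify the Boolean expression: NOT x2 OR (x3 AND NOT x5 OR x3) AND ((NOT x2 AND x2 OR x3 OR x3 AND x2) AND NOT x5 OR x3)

NOT x2 OR x3

NOT x2 OR (x3 AND NOT x5 OR x3) AND ((NOT x2 AND x2 OR x3 OR x3 AND x2) AND NOT x5 OR x3)
= NOT x2 OR (x3 AND NOT x5 OR x3) AND ((NOT x2 AND x2 OR x3) AND NOT x5 OR x3)
= NOT x2 OR (x3 AND NOT x5 OR x3) AND (x3 AND NOT x5 OR x3)
= NOT x2 OR x3 AND NOT x5 OR x3
= NOT x2 OR x3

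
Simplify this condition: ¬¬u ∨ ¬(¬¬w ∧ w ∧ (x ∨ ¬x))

u ∨ ¬w

¬¬u ∨ ¬(¬¬w ∧ w ∧ (x ∨ ¬x))
= ¬¬u ∨ ¬(w ∧ w ∧ (x ∨ ¬x))
= ¬¬u ∨ ¬(w ∧ w)
= u ∨ ¬(w ∧ w)
= u ∨ ¬w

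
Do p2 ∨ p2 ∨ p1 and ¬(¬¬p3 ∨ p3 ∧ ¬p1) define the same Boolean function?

E1: p2 ∨ p2 ∨ p1
    = p2 ∨ p1   [idempotence]
E2: ¬(¬¬p3 ∨ p3 ∧ ¬p1)
    = ¬(p3 ∨ p3 ∧ ¬p1)   [double negation]
    = ¬p3   [absorption]
These differ: at p1=0, p2=1, p3=1, E1 = 1 but E2 = 0.

No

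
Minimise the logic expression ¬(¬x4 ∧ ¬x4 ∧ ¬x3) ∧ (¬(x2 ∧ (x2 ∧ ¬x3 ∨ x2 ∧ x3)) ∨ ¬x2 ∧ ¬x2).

¬(¬x4 ∧ ¬x4 ∧ ¬x3) ∧ (¬(x2 ∧ (x2 ∧ ¬x3 ∨ x2 ∧ x3)) ∨ ¬x2 ∧ ¬x2)
= ¬(¬x4 ∧ ¬x3) ∧ (¬(x2 ∧ (x2 ∧ ¬x3 ∨ x2 ∧ x3)) ∨ ¬x2 ∧ ¬x2)   (idempotence)
= ¬(¬x4 ∧ ¬x3) ∧ (¬(x2 ∧ x2) ∨ ¬x2 ∧ ¬x2)   (distribution)
= (x4 ∨ x3) ∧ (¬(x2 ∧ x2) ∨ ¬x2 ∧ ¬x2)   (De Morgan)
= (x4 ∨ x3) ∧ (¬(x2 ∧ x2) ∨ ¬x2)   (idempotence)
= (x4 ∨ x3) ∧ (¬x2 ∨ ¬x2)   (idempotence)
= (x4 ∨ x3) ∧ ¬x2   (idempotence)

(x4 ∨ x3) ∧ ¬x2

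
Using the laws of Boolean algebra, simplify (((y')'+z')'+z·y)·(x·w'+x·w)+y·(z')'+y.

(((y')'+z')'+z·y)·(x·w'+x·w)+y·(z')'+y
= (y'·z+z·y)·(x·w'+x·w)+y·(z')'+y   [De Morgan]
= (y'·z+z·y)·x+y·(z')'+y   [distribution]
= z·x+y·(z')'+y   [distribution]
= z·x+y·z+y   [double negation]
= z·x+y   [absorption]

z·x+y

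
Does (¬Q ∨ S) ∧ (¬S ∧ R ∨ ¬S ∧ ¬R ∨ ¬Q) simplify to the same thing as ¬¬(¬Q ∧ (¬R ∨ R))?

Yes

E1: (¬Q ∨ S) ∧ (¬S ∧ R ∨ ¬S ∧ ¬R ∨ ¬Q)
    = (¬Q ∨ S) ∧ (¬S ∨ ¬Q)
    = S ∧ ¬S ∨ ¬Q
    = ¬Q
E2: ¬¬(¬Q ∧ (¬R ∨ R))
    = ¬¬¬Q
    = ¬Q
Both reduce to ¬Q, so they are equivalent.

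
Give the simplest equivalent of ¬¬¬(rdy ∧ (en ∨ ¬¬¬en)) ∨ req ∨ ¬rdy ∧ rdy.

¬¬¬(rdy ∧ (en ∨ ¬¬¬en)) ∨ req ∨ ¬rdy ∧ rdy
= ¬¬¬(rdy ∧ (en ∨ ¬en)) ∨ req ∨ ¬rdy ∧ rdy
= ¬(rdy ∧ (en ∨ ¬en)) ∨ req ∨ ¬rdy ∧ rdy
= ¬rdy ∨ req ∨ ¬rdy ∧ rdy
= ¬rdy ∨ req

¬rdy ∨ req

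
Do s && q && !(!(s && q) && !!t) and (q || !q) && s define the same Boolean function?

E1: s && q && !(!(s && q) && !!t)
    = s && q && (s && q || !t)   (De Morgan)
    = s && q   (absorption)
E2: (q || !q) && s
    = s   (complement / identity)
These differ: at q=0, s=1, t=0, E1 = 0 but E2 = 1.

No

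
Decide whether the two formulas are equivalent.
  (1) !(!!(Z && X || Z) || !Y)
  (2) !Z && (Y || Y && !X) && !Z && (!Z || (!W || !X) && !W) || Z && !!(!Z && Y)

Yes

E1: !(!!(Z && X || Z) || !Y)
    = !(!!Z || !Y)
    = !Z && Y
E2: !Z && (Y || Y && !X) && !Z && (!Z || (!W || !X) && !W) || Z && !!(!Z && Y)
    = !Z && (Y || Y && !X) && !Z && (!Z || !W) || Z && !!(!Z && Y)
    = !Z && (Y || Y && !X) && !Z || Z && !!(!Z && Y)
    = !Z && (Y || Y && !X) && !Z || Z && !Z && Y
    = !Z && Y && !Z || Z && !Z && Y
    = !Z && Y
Both reduce to !Z && Y, so they are equivalent.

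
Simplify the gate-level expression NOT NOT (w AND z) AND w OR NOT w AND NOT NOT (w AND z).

w AND z

NOT NOT (w AND z) AND w OR NOT w AND NOT NOT (w AND z)
= NOT NOT (w AND z)
= w AND z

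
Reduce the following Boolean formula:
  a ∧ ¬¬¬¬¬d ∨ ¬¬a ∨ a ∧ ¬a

a ∧ ¬¬¬¬¬d ∨ ¬¬a ∨ a ∧ ¬a
= a ∧ ¬¬¬¬¬d ∨ a ∨ a ∧ ¬a
= a ∧ ¬¬¬d ∨ a ∨ a ∧ ¬a
= a ∧ ¬¬¬d ∨ a
= a ∧ ¬d ∨ a
= a

a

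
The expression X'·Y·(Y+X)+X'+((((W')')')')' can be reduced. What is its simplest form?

X'+W'

X'·Y·(Y+X)+X'+((((W')')')')'
= X'·Y·(Y+X)+X'+((W')')'
= X'·Y+X'+((W')')'
= X'+((W')')'
= X'+W'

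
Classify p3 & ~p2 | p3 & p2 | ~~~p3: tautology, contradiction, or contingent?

tautology

p3 & ~p2 | p3 & p2 | ~~~p3
= p3 | ~~~p3   — distribution
= p3 | ~p3   — double negation
= 1   — complement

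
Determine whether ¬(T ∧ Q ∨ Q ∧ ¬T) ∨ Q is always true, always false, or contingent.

always true

¬(T ∧ Q ∨ Q ∧ ¬T) ∨ Q
= ¬Q ∨ Q   — distribution
= True   — complement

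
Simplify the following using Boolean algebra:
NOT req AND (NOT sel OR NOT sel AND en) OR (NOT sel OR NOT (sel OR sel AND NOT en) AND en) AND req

NOT sel

NOT req AND (NOT sel OR NOT sel AND en) OR (NOT sel OR NOT (sel OR sel AND NOT en) AND en) AND req
= NOT req AND (NOT sel OR NOT sel AND en) OR (NOT sel OR NOT sel AND en) AND req   (absorption)
= NOT sel OR NOT sel AND en   (distribution)
= NOT sel   (absorption)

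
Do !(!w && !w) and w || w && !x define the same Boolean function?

E1: !(!w && !w)
    = w || w
    = w
E2: w || w && !x
    = w
Both reduce to w, so they are equivalent.

Yes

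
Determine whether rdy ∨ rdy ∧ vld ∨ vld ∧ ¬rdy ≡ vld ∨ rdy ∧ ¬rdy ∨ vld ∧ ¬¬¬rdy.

No

E1: rdy ∨ rdy ∧ vld ∨ vld ∧ ¬rdy
    = rdy ∨ vld   — distribution
E2: vld ∨ rdy ∧ ¬rdy ∨ vld ∧ ¬¬¬rdy
    = vld ∨ rdy ∧ ¬rdy ∨ vld ∧ ¬rdy   — double negation
    = vld ∨ vld ∧ ¬rdy   — complement / identity
    = vld   — absorption
These differ: at rdy=1, vld=0, E1 = 1 but E2 = 0.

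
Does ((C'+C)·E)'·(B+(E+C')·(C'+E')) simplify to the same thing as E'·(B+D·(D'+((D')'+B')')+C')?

E1: ((C'+C)·E)'·(B+(E+C')·(C'+E'))
    = ((C'+C)·E)'·(B+E·E'+C')   — distribution
    = ((C'+C)·E)'·(B+C')   — complement / identity
    = E'·(B+C')   — complement / identity
E2: E'·(B+D·(D'+((D')'+B')')+C')
    = E'·(B+D·(D'+D'·B)+C')   — De Morgan
    = E'·(B+D·D'+C')   — absorption
    = E'·(B+C')   — complement / identity
Both reduce to E'·(B+C'), so they are equivalent.

Yes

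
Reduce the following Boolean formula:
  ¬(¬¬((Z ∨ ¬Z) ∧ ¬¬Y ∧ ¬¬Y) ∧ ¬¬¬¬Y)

¬(¬¬((Z ∨ ¬Z) ∧ ¬¬Y ∧ ¬¬Y) ∧ ¬¬¬¬Y)
= ¬(¬¬((Z ∨ ¬Z) ∧ ¬¬Y) ∧ ¬¬¬¬Y)
= ¬(¬¬¬¬Y ∧ ¬¬¬¬Y)
= ¬¬¬Y ∨ ¬¬¬Y
= ¬¬¬Y
= ¬Y

¬Y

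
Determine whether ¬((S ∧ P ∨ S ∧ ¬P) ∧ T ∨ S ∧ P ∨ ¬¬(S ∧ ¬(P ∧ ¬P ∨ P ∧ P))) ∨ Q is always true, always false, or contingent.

¬((S ∧ P ∨ S ∧ ¬P) ∧ T ∨ S ∧ P ∨ ¬¬(S ∧ ¬(P ∧ ¬P ∨ P ∧ P))) ∨ Q
= ¬((S ∧ P ∨ S ∧ ¬P) ∧ T ∨ S ∧ P ∨ ¬¬(S ∧ ¬P)) ∨ Q   [distribution]
= ¬((S ∧ P ∨ S ∧ ¬P) ∧ T ∨ S ∧ P ∨ S ∧ ¬P) ∨ Q   [double negation]
= ¬(S ∧ P ∨ S ∧ ¬P) ∨ Q   [absorption]
= ¬S ∨ Q   [distribution]
This depends on Q, S, so it is not a constant.

contingent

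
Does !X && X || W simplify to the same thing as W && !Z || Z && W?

E1: !X && X || W
    = W
E2: W && !Z || Z && W
    = W
Both reduce to W, so they are equivalent.

Yes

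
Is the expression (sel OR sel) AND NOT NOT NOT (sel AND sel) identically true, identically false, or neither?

identically false

(sel OR sel) AND NOT NOT NOT (sel AND sel)
= (sel OR sel) AND NOT NOT NOT sel
= sel AND NOT NOT NOT sel
= sel AND NOT sel
= FALSE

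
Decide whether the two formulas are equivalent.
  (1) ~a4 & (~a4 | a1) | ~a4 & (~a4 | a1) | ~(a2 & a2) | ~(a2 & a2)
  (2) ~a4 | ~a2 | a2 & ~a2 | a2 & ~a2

Yes

E1: ~a4 & (~a4 | a1) | ~a4 & (~a4 | a1) | ~(a2 & a2) | ~(a2 & a2)
    = ~a4 & (~a4 | a1) | ~(a2 & a2) | ~(a2 & a2)   (idempotence)
    = ~a4 | ~(a2 & a2) | ~(a2 & a2)   (absorption)
    = ~a4 | ~(a2 & a2)   (idempotence)
    = ~a4 | ~a2   (idempotence)
E2: ~a4 | ~a2 | a2 & ~a2 | a2 & ~a2
    = ~a4 | ~a2 | a2 & ~a2   (idempotence)
    = ~a4 | ~a2   (complement / identity)
Both reduce to ~a4 | ~a2, so they are equivalent.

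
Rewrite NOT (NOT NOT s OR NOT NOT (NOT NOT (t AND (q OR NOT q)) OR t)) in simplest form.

NOT (NOT NOT s OR NOT NOT (NOT NOT (t AND (q OR NOT q)) OR t))
= NOT (NOT NOT s OR NOT NOT (NOT NOT t OR t))   [complement / identity]
= NOT s AND NOT (NOT NOT t OR t)   [De Morgan]
= NOT s AND NOT (t OR t)   [double negation]
= NOT s AND NOT t   [idempotence]

NOT s AND NOT t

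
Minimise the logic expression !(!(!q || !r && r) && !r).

!q || r

!(!(!q || !r && r) && !r)
= !q || !r && r || r   [De Morgan]
= !q || r   [complement / identity]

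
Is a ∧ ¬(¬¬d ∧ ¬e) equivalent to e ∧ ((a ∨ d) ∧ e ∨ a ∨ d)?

E1: a ∧ ¬(¬¬d ∧ ¬e)
    = a ∧ (¬d ∨ e)
E2: e ∧ ((a ∨ d) ∧ e ∨ a ∨ d)
    = e ∧ (a ∨ d)
These differ: at a=0, d=1, e=1, E1 = 0 but E2 = 1.

No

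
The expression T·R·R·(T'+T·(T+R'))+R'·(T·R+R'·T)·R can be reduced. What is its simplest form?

T·R·R·(T'+T·(T+R'))+R'·(T·R+R'·T)·R
= T·R·R·(T'+T·(T+R'))+R'·T·R   (distribution)
= T·R·R·(T'+T)+R'·T·R   (absorption)
= T·R·R+R'·T·R   (complement / identity)
= T·R   (distribution)

T·R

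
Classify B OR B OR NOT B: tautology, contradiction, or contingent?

tautology

B OR B OR NOT B
= B OR NOT B   (idempotence)
= TRUE   (complement)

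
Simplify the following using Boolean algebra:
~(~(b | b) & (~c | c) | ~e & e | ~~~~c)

b & ~c

~(~(b | b) & (~c | c) | ~e & e | ~~~~c)
= ~(~(b | b) & (~c | c) | ~~~~c)   — complement / identity
= ~(~(b | b) | ~~~~c)   — complement / identity
= ~(~(b | b) | ~~c)   — double negation
= (b | b) & ~c   — De Morgan
= b & ~c   — idempotence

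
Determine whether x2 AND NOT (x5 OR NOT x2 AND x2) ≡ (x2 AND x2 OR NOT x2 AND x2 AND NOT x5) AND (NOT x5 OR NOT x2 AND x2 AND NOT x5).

Yes

E1: x2 AND NOT (x5 OR NOT x2 AND x2)
    = x2 AND NOT x5   (complement / identity)
E2: (x2 AND x2 OR NOT x2 AND x2 AND NOT x5) AND (NOT x5 OR NOT x2 AND x2 AND NOT x5)
    = x2 AND x2 AND NOT x5 OR NOT x2 AND x2 AND NOT x5   (distribution)
    = (x2 AND x2 OR NOT x2 AND x2) AND NOT x5   (distribution)
    = x2 AND NOT x5   (distribution)
Both reduce to x2 AND NOT x5, so they are equivalent.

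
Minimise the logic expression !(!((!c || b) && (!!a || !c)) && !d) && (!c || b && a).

!(!((!c || b) && (!!a || !c)) && !d) && (!c || b && a)
= !(!((!c || b) && (a || !c)) && !d) && (!c || b && a)   (double negation)
= !(!(!c || b && a) && !d) && (!c || b && a)   (distribution)
= (!c || b && a || d) && (!c || b && a)   (De Morgan)
= !c || b && a   (absorption)

!c || b && a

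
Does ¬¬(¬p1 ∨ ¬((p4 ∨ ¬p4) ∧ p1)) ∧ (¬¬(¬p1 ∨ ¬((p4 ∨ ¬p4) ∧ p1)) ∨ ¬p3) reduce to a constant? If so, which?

¬¬(¬p1 ∨ ¬((p4 ∨ ¬p4) ∧ p1)) ∧ (¬¬(¬p1 ∨ ¬((p4 ∨ ¬p4) ∧ p1)) ∨ ¬p3)
= ¬¬(¬p1 ∨ ¬((p4 ∨ ¬p4) ∧ p1))   (absorption)
= ¬¬(¬p1 ∨ ¬p1)   (complement / identity)
= ¬¬¬p1   (idempotence)
= ¬p1   (double negation)
This depends on p1, so it is not a constant.

no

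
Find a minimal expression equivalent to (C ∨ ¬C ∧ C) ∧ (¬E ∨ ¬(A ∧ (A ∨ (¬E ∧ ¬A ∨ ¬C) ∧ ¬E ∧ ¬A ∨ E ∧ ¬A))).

C ∧ (¬E ∨ ¬A)

(C ∨ ¬C ∧ C) ∧ (¬E ∨ ¬(A ∧ (A ∨ (¬E ∧ ¬A ∨ ¬C) ∧ ¬E ∧ ¬A ∨ E ∧ ¬A)))
= C ∧ (¬E ∨ ¬(A ∧ (A ∨ (¬E ∧ ¬A ∨ ¬C) ∧ ¬E ∧ ¬A ∨ E ∧ ¬A)))
= C ∧ (¬E ∨ ¬(A ∧ (A ∨ ¬E ∧ ¬A ∨ E ∧ ¬A)))
= C ∧ (¬E ∨ ¬(A ∧ (A ∨ ¬A)))
= C ∧ (¬E ∨ ¬A)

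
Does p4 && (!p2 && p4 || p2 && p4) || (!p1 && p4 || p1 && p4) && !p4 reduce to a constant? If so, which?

no

p4 && (!p2 && p4 || p2 && p4) || (!p1 && p4 || p1 && p4) && !p4
= p4 && (!p2 && p4 || p2 && p4) || p4 && !p4   — distribution
= p4 && p4 || p4 && !p4   — distribution
= p4   — distribution
This depends on p4, so it is not a constant.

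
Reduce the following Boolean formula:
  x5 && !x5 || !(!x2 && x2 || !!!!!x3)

x5 && !x5 || !(!x2 && x2 || !!!!!x3)
= x5 && !x5 || !(!x2 && x2 || !!!x3)   (double negation)
= !(!x2 && x2 || !!!x3)   (complement / identity)
= !(!x2 && x2 || !x3)   (double negation)
= !!x3   (complement / identity)
= x3   (double negation)

x3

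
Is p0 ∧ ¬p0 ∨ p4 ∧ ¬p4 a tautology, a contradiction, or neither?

p0 ∧ ¬p0 ∨ p4 ∧ ¬p4
= p4 ∧ ¬p4
= False

contradiction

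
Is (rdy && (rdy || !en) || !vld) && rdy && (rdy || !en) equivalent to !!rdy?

Yes

E1: (rdy && (rdy || !en) || !vld) && rdy && (rdy || !en)
    = rdy && (rdy || !en)   (absorption)
    = rdy   (absorption)
E2: !!rdy
    = rdy   (double negation)
Both reduce to rdy, so they are equivalent.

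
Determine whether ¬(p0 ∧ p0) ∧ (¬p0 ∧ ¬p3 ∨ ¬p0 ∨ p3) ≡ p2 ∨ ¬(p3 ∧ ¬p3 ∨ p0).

No

E1: ¬(p0 ∧ p0) ∧ (¬p0 ∧ ¬p3 ∨ ¬p0 ∨ p3)
    = ¬(p0 ∧ p0) ∧ (¬p0 ∨ p3)   (absorption)
    = ¬p0 ∧ (¬p0 ∨ p3)   (idempotence)
    = ¬p0   (absorption)
E2: p2 ∨ ¬(p3 ∧ ¬p3 ∨ p0)
    = p2 ∨ ¬p0   (complement / identity)
These differ: at p0=1, p2=1, p3=1, E1 = 0 but E2 = 1.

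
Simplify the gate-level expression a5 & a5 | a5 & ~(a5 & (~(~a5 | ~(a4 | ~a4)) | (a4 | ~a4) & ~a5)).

a5 & a5 | a5 & ~(a5 & (~(~a5 | ~(a4 | ~a4)) | (a4 | ~a4) & ~a5))
= a5 & a5 | a5 & ~(a5 & (a5 & (a4 | ~a4) | (a4 | ~a4) & ~a5))   (De Morgan)
= a5 & a5 | a5 & ~(a5 & (a4 | ~a4))   (distribution)
= a5 & a5 | a5 & ~a5   (complement / identity)
= a5   (distribution)

a5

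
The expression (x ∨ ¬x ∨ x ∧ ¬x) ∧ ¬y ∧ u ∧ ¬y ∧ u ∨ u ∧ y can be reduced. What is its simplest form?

(x ∨ ¬x ∨ x ∧ ¬x) ∧ ¬y ∧ u ∧ ¬y ∧ u ∨ u ∧ y
= (x ∨ ¬x ∨ x ∧ ¬x) ∧ ¬y ∧ u ∨ u ∧ y   — idempotence
= (x ∨ ¬x) ∧ ¬y ∧ u ∨ u ∧ y   — complement / identity
= ¬y ∧ u ∨ u ∧ y   — complement / identity
= u   — distribution

u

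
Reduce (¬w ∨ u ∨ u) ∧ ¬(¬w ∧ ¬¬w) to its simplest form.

¬w ∨ u

(¬w ∨ u ∨ u) ∧ ¬(¬w ∧ ¬¬w)
= (¬w ∨ u ∨ u) ∧ (w ∨ ¬w)
= ¬w ∨ u ∨ u
= ¬w ∨ u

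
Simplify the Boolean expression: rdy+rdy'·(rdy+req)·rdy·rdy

rdy+rdy'·(rdy+req)·rdy·rdy
= rdy+rdy'·rdy·rdy
= rdy+rdy'·rdy
= rdy

rdy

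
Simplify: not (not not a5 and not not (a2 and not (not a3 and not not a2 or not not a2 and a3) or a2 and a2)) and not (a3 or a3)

(not a5 or not a2) and not a3

not (not not a5 and not not (a2 and not (not a3 and not not a2 or not not a2 and a3) or a2 and a2)) and not (a3 or a3)
= not (not not a5 and not not (a2 and not not not a2 or a2 and a2)) and not (a3 or a3)   [distribution]
= not (not not a5 and not not (a2 and not a2 or a2 and a2)) and not (a3 or a3)   [double negation]
= (not a5 or not (a2 and not a2 or a2 and a2)) and not (a3 or a3)   [De Morgan]
= (not a5 or not (a2 and not a2 or a2 and a2)) and not a3   [idempotence]
= (not a5 or not a2) and not a3   [distribution]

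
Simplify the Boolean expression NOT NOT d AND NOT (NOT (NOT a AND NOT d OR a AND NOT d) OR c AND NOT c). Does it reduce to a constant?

FALSE

NOT NOT d AND NOT (NOT (NOT a AND NOT d OR a AND NOT d) OR c AND NOT c)
= NOT NOT d AND NOT (NOT NOT d OR c AND NOT c)   [distribution]
= NOT NOT d AND NOT NOT NOT d   [complement / identity]
= d AND NOT NOT NOT d   [double negation]
= d AND NOT d   [double negation]
= FALSE   [complement]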